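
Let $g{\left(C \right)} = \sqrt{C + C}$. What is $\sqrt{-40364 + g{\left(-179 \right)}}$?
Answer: $\sqrt{-40364 + i \sqrt{358}} \approx 0.0471 + 200.91 i$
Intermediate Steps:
$g{\left(C \right)} = \sqrt{2} \sqrt{C}$ ($g{\left(C \right)} = \sqrt{2 C} = \sqrt{2} \sqrt{C}$)
$\sqrt{-40364 + g{\left(-179 \right)}} = \sqrt{-40364 + \sqrt{2} \sqrt{-179}} = \sqrt{-40364 + \sqrt{2} i \sqrt{179}} = \sqrt{-40364 + i \sqrt{358}}$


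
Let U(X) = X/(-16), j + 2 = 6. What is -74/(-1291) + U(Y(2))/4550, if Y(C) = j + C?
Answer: 2689727/46992400 ≈ 0.057238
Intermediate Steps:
j = 4 (j = -2 + 6 = 4)
Y(C) = 4 + C
U(X) = -X/16 (U(X) = X*(-1/16) = -X/16)
-74/(-1291) + U(Y(2))/4550 = -74/(-1291) - (4 + 2)/16/4550 = -74*(-1/1291) - 1/16*6*(1/4550) = 74/1291 - 3/8*1/4550 = 74/1291 - 3/36400 = 2689727/46992400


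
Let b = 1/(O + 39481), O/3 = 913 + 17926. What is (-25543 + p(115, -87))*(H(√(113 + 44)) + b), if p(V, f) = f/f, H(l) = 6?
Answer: -7355955519/47999 ≈ -1.5325e+5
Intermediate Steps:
O = 56517 (O = 3*(913 + 17926) = 3*18839 = 56517)
p(V, f) = 1
b = 1/95998 (b = 1/(56517 + 39481) = 1/95998 ≈ 1.0417e-5)
(-25543 + p(115, -87))*(H(√(113 + 44)) + b) = (-25543 + 1)*(6 + 1/95998) = -25542*575989/95998 = -7355955519/47999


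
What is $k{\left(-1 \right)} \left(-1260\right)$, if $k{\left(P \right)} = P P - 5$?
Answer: $5040$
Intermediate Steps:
$k{\left(P \right)} = -5 + P^{2}$ ($k{\left(P \right)} = P^{2} - 5 = -5 + P^{2}$)
$k{\left(-1 \right)} \left(-1260\right) = \left(-5 + \left(-1\right)^{2}\right) \left(-1260\right) = \left(-5 + 1\right) \left(-1260\right) = \left(-4\right) \left(-1260\right) = 5040$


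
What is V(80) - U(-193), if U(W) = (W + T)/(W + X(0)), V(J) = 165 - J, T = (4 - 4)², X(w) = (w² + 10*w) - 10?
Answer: 17062/203 ≈ 84.049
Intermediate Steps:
X(w) = -10 + w² + 10*w
T = 0 (T = 0² = 0)
U(W) = W/(-10 + W) (U(W) = (W + 0)/(W + (-10 + 0² + 10*0)) = W/(W + (-10 + 0 + 0)) = W/(W - 10) = W/(-10 + W))
V(80) - U(-193) = (165 - 1*80) - (-193)/(-10 - 193) = (165 - 80) - (-193)/(-203) = 85 - (-193)*(-1)/203 = 85 - 1*193/203 = 85 - 193/203 = 17062/203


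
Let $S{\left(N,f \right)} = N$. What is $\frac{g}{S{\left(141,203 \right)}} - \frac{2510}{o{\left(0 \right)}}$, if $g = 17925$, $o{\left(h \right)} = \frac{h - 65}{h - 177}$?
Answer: $- \frac{4098463}{611} \approx -6707.8$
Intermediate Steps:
$o{\left(h \right)} = \frac{-65 + h}{-177 + h}$
$\frac{g}{S{\left(141,203 \right)}} - \frac{2510}{o{\left(0 \right)}} = \frac{17925}{141} - \frac{2510}{\frac{1}{-177 + 0} \left(-65 + 0\right)} = 17925 \cdot \frac{1}{141} - \frac{2510}{\frac{1}{-177} \left(-65\right)} = \frac{5975}{47} - \frac{2510}{\left(- \frac{1}{177}\right) \left(-65\right)} = \frac{5975}{47} - \frac{2510}{\frac{65}{177}} = \frac{5975}{47} - \frac{88854}{13} = - \frac{4098463}{611}$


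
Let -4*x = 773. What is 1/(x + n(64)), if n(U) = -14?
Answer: -4/829 ≈ -0.0048251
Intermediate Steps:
x = -773/4 (x = -1/4*773 = -773/4 ≈ -193.25)
1/(x + n(64)) = 1/(-773/4 - 14) = 1/(-829/4) = -4/829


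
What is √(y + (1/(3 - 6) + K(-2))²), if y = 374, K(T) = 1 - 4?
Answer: √3466/3 ≈ 19.624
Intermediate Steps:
K(T) = -3
√(y + (1/(3 - 6) + K(-2))²) = √(374 + (1/(3 - 6) - 3)²) = √(374 + (1/(-3) - 3)²) = √(374 + (-⅓ - 3)²) = √(374 + (-10/3)²) = √(374 + 100/9) = √(3466/9) = √3466/3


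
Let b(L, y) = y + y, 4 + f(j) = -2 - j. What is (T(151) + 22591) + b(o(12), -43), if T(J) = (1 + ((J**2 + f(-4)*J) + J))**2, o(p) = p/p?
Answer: 513090306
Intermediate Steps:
f(j) = -6 - j (f(j) = -4 + (-2 - j) = -6 - j)
o(p) = 1
b(L, y) = 2*y
T(J) = (1 + J**2 - J)**2 (T(J) = (1 + ((J**2 + (-6 - 1*(-4))*J) + J))**2 = (1 + ((J**2 + (-6 + 4)*J) + J))**2 = (1 + ((J**2 - 2*J) + J))**2 = (1 + (J**2 - J))**2 = (1 + J**2 - J)**2)
(T(151) + 22591) + b(o(12), -43) = ((1 + 151**2 - 1*151)**2 + 22591) + 2*(-43) = ((1 + 22801 - 151)**2 + 22591) - 86 = (22651**2 + 22591) - 86 = (513067801 + 22591) - 86 = 513090392 - 86 = 513090306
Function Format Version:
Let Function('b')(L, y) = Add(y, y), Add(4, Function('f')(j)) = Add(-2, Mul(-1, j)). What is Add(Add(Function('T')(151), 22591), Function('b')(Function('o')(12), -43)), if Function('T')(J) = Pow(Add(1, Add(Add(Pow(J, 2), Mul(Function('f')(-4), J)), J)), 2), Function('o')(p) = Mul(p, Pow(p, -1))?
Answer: 513090306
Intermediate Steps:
Function('f')(j) = Add(-6, Mul(-1, j)) (Function('f')(j) = Add(-4, Add(-2, Mul(-1, j))) = Add(-6, Mul(-1, j)))
Function('o')(p) = 1
Function('b')(L, y) = Mul(2, y)
Function('T')(J) = Pow(Add(1, Pow(J, 2), Mul(-1, J)), 2) (Function('T')(J) = Pow(Add(1, Add(Add(Pow(J, 2), Mul(Add(-6, Mul(-1, -4)), J)), J)), 2) = Pow(Add(1, Add(Add(Pow(J, 2), Mul(Add(-6, 4), J)), J)), 2) = Pow(Add(1, Add(Add(Pow(J, 2), Mul(-2, J)), J)), 2) = Pow(Add(1, Add(Pow(J, 2), Mul(-1, J))), 2) = Pow(Add(1, Pow(J, 2), Mul(-1, J)), 2))
Add(Add(Function('T')(151), 22591), Function('b')(Function('o')(12), -43)) = Add(Add(Pow(Add(1, Pow(151, 2), Mul(-1, 151)), 2), 22591), Mul(2, -43)) = Add(Add(Pow(Add(1, 22801, -151), 2), 22591), -86) = Add(Add(Pow(22651, 2), 22591), -86) = Add(Add(513067801, 22591), -86) = Add(513090392, -86) = 513090306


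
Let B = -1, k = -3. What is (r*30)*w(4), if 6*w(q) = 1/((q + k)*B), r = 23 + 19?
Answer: -210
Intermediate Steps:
r = 42
w(q) = -1/(6*(-3 + q)) (w(q) = (1/((q - 3)*(-1)))/6 = (-1/(-3 + q))/6 = -1/(6*(-3 + q)))
(r*30)*w(4) = (42*30)*(-1/(-18 + 6*4)) = 1260*(-1/(-18 + 24)) = 1260*(-1/6) = 1260*(-1*⅙) = 1260*(-⅙) = -210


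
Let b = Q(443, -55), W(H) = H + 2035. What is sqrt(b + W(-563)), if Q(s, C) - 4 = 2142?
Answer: 3*sqrt(402) ≈ 60.150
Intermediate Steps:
Q(s, C) = 2146 (Q(s, C) = 4 + 2142 = 2146)
W(H) = 2035 + H
b = 2146
sqrt(b + W(-563)) = sqrt(2146 + (2035 - 563)) = sqrt(2146 + 1472) = sqrt(3618) = 3*sqrt(402)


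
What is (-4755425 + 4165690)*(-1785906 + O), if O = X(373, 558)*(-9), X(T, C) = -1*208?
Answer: 1052107290990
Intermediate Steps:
X(T, C) = -208
O = 1872 (O = -208*(-9) = 1872)
(-4755425 + 4165690)*(-1785906 + O) = (-4755425 + 4165690)*(-1785906 + 1872) = -589735*(-1784034) = 1052107290990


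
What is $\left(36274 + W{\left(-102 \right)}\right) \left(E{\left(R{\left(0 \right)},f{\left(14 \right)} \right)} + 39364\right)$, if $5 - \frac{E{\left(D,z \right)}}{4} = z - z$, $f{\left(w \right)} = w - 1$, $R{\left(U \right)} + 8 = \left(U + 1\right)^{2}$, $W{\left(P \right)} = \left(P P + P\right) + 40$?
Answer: $1835924544$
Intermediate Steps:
$W{\left(P \right)} = 40 + P + P^{2}$ ($W{\left(P \right)} = \left(P^{2} + P\right) + 40 = \left(P + P^{2}\right) + 40 = 40 + P + P^{2}$)
$R{\left(U \right)} = -8 + \left(1 + U\right)^{2}$ ($R{\left(U \right)} = -8 + \left(U + 1\right)^{2} = -8 + \left(1 + U\right)^{2}$)
$f{\left(w \right)} = -1 + w$ ($f{\left(w \right)} = w - 1 = -1 + w$)
$E{\left(D,z \right)} = 20$ ($E{\left(D,z \right)} = 20 - 4 \left(z - z\right) = 20 - 0 = 20 + 0 = 20$)
$\left(36274 + W{\left(-102 \right)}\right) \left(E{\left(R{\left(0 \right)},f{\left(14 \right)} \right)} + 39364\right) = \left(36274 + \left(40 - 102 + \left(-102\right)^{2}\right)\right) \left(20 + 39364\right) = \left(36274 + \left(40 - 102 + 10404\right)\right) 39384 = \left(36274 + 10342\right) 39384 = 46616 \cdot 39384 = 1835924544$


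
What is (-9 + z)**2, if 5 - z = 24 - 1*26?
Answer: 4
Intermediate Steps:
z = 7 (z = 5 - (24 - 1*26) = 5 - (24 - 26) = 5 - 1*(-2) = 5 + 2 = 7)
(-9 + z)**2 = (-9 + 7)**2 = (-2)**2 = 4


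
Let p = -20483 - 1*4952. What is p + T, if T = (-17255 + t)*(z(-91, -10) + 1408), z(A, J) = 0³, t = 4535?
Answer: -17935195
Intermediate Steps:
z(A, J) = 0
T = -17909760 (T = (-17255 + 4535)*(0 + 1408) = -12720*1408 = -17909760)
p = -25435 (p = -20483 - 4952 = -25435)
p + T = -25435 - 17909760 = -17935195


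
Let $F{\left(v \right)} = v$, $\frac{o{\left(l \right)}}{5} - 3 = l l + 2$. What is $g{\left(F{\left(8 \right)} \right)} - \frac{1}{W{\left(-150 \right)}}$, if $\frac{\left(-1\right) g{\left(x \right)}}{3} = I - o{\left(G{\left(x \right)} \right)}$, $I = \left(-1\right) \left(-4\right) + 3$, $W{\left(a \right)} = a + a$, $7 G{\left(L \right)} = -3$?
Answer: $\frac{834349}{14700} \approx 56.758$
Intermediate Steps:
$G{\left(L \right)} = - \frac{3}{7}$ ($G{\left(L \right)} = \frac{1}{7} \left(-3\right) = - \frac{3}{7}$)
$W{\left(a \right)} = 2 a$
$o{\left(l \right)} = 25 + 5 l^{2}$ ($o{\left(l \right)} = 15 + 5 \left(l l + 2\right) = 15 + 5 \left(l^{2} + 2\right) = 15 + 5 \left(2 + l^{2}\right) = 15 + \left(10 + 5 l^{2}\right) = 25 + 5 l^{2}$)
$I = 7$ ($I = 4 + 3 = 7$)
$g{\left(x \right)} = \frac{2781}{49}$ ($g{\left(x \right)} = - 3 \left(7 - \left(25 + 5 \left(- \frac{3}{7}\right)^{2}\right)\right) = - 3 \left(7 - \left(25 + 5 \cdot \frac{9}{49}\right)\right) = - 3 \left(7 - \left(25 + \frac{45}{49}\right)\right) = - 3 \left(7 - \frac{1270}{49}\right) = \left(-3\right) \left(- \frac{927}{49}\right) = \frac{2781}{49}$)
$g{\left(F{\left(8 \right)} \right)} - \frac{1}{W{\left(-150 \right)}} = \frac{2781}{49} - \frac{1}{2 \left(-150\right)} = \frac{2781}{49} - \frac{1}{-300} = \frac{2781}{49} - - \frac{1}{300} = \frac{2781}{49} + \frac{1}{300} = \frac{834349}{14700}$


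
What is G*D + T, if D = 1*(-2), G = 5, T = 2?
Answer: -8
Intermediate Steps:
D = -2
G*D + T = 5*(-2) + 2 = -10 + 2 = -8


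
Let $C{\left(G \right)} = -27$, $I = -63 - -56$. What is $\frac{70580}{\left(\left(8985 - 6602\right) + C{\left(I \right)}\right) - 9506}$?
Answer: $- \frac{7058}{715} \approx -9.8713$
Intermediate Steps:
$I = -7$ ($I = -63 + 56 = -7$)
$\frac{70580}{\left(\left(8985 - 6602\right) + C{\left(I \right)}\right) - 9506} = \frac{70580}{\left(\left(8985 - 6602\right) - 27\right) - 9506} = \frac{70580}{\left(2383 - 27\right) - 9506} = \frac{70580}{2356 - 9506} = \frac{70580}{-7150} = 70580 \left(- \frac{1}{7150}\right) = - \frac{7058}{715}$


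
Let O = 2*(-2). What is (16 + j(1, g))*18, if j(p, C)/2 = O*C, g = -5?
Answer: 1008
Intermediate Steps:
O = -4
j(p, C) = -8*C (j(p, C) = 2*(-4*C) = -8*C)
(16 + j(1, g))*18 = (16 - 8*(-5))*18 = (16 + 40)*18 = 56*18 = 1008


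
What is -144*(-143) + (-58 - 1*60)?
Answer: 20474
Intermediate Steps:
-144*(-143) + (-58 - 1*60) = 20592 + (-58 - 60) = 20592 - 118 = 20474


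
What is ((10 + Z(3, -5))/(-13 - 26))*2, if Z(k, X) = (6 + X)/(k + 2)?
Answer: -34/65 ≈ -0.52308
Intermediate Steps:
Z(k, X) = (6 + X)/(2 + k)
((10 + Z(3, -5))/(-13 - 26))*2 = ((10 + (6 - 5)/(2 + 3))/(-13 - 26))*2 = ((10 + 1/5)/(-39))*2 = ((10 + (⅕)*1)*(-1/39))*2 = ((10 + ⅕)*(-1/39))*2 = ((51/5)*(-1/39))*2 = -17/65*2 = -34/65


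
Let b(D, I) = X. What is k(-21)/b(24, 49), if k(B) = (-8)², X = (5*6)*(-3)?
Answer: -32/45 ≈ -0.71111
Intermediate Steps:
X = -90 (X = 30*(-3) = -90)
k(B) = 64
b(D, I) = -90
k(-21)/b(24, 49) = 64/(-90) = 64*(-1/90) = -32/45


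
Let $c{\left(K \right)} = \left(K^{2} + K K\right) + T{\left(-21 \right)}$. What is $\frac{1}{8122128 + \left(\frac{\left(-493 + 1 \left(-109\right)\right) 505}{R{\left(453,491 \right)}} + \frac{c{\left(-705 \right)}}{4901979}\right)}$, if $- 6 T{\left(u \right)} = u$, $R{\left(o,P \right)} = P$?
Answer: $\frac{4813743378}{39094860350157341} \approx 1.2313 \cdot 10^{-7}$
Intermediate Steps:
$T{\left(u \right)} = - \frac{u}{6}$
$c{\left(K \right)} = \frac{7}{2} + 2 K^{2}$ ($c{\left(K \right)} = \left(K^{2} + K K\right) - - \frac{7}{2} = \left(K^{2} + K^{2}\right) + \frac{7}{2} = 2 K^{2} + \frac{7}{2} = \frac{7}{2} + 2 K^{2}$)
$\frac{1}{8122128 + \left(\frac{\left(-493 + 1 \left(-109\right)\right) 505}{R{\left(453,491 \right)}} + \frac{c{\left(-705 \right)}}{4901979}\right)} = \frac{1}{8122128 + \left(\frac{\left(-493 + 1 \left(-109\right)\right) 505}{491} + \frac{\frac{7}{2} + 2 \left(-705\right)^{2}}{4901979}\right)} = \frac{1}{8122128 + \left(\left(-493 - 109\right) 505 \cdot \frac{1}{491} + \left(\frac{7}{2} + 2 \cdot 497025\right) \frac{1}{4901979}\right)} = \frac{1}{8122128 + \left(\left(-602\right) 505 \cdot \frac{1}{491} + \left(\frac{7}{2} + 994050\right) \frac{1}{4901979}\right)} = \frac{1}{8122128 + \left(\left(-304010\right) \frac{1}{491} + \frac{1988107}{2} \cdot \frac{1}{4901979}\right)} = \frac{1}{8122128 + \left(- \frac{304010}{491} + \frac{1988107}{9803958}\right)} = \frac{1}{8122128 - \frac{2979525111043}{4813743378}} = \frac{1}{\frac{39094860350157341}{4813743378}} = \frac{4813743378}{39094860350157341}$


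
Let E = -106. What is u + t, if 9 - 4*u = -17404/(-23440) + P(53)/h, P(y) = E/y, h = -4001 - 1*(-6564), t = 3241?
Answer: 194832682247/60076720 ≈ 3243.1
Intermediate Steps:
h = 2563 (h = -4001 + 6564 = 2563)
P(y) = -106/y
u = 124032727/60076720 (u = 9/4 - (-17404/(-23440) - 106/53/2563)/4 = 9/4 - (-17404*(-1/23440) - 106*1/53*(1/2563))/4 = 9/4 - (4351/5860 - 2*1/2563)/4 = 9/4 - (4351/5860 - 2/2563)/4 = 9/4 - ¼*11139893/15019180 = 9/4 - 11139893/60076720 = 124032727/60076720 ≈ 2.0646)
u + t = 124032727/60076720 + 3241 = 194832682247/60076720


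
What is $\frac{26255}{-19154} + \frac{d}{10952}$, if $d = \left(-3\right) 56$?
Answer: $- \frac{36345329}{26221826} \approx -1.3861$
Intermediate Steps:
$d = -168$
$\frac{26255}{-19154} + \frac{d}{10952} = \frac{26255}{-19154} - \frac{168}{10952} = 26255 \left(- \frac{1}{19154}\right) - \frac{21}{1369} = - \frac{26255}{19154} - \frac{21}{1369} = - \frac{36345329}{26221826}$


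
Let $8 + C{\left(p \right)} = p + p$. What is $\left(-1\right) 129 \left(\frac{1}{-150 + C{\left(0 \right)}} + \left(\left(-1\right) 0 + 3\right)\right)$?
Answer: $- \frac{61017}{158} \approx -386.18$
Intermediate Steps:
$C{\left(p \right)} = -8 + 2 p$ ($C{\left(p \right)} = -8 + \left(p + p\right) = -8 + 2 p$)
$\left(-1\right) 129 \left(\frac{1}{-150 + C{\left(0 \right)}} + \left(\left(-1\right) 0 + 3\right)\right) = \left(-1\right) 129 \left(\frac{1}{-150 + \left(-8 + 2 \cdot 0\right)} + \left(\left(-1\right) 0 + 3\right)\right) = - 129 \left(\frac{1}{-150 + \left(-8 + 0\right)} + \left(0 + 3\right)\right) = - 129 \left(\frac{1}{-150 - 8} + 3\right) = - 129 \left(\frac{1}{-158} + 3\right) = - 129 \left(- \frac{1}{158} + 3\right) = \left(-129\right) \frac{473}{158} = - \frac{61017}{158}$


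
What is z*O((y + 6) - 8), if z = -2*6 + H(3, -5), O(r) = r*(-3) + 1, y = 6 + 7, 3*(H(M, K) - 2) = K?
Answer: 1120/3 ≈ 373.33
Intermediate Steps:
H(M, K) = 2 + K/3
y = 13
O(r) = 1 - 3*r (O(r) = -3*r + 1 = 1 - 3*r)
z = -35/3 (z = -2*6 + (2 + (⅓)*(-5)) = -12 + (2 - 5/3) = -12 + ⅓ = -35/3 ≈ -11.667)
z*O((y + 6) - 8) = -35*(1 - 3*((13 + 6) - 8))/3 = -35*(1 - 3*(19 - 8))/3 = -35*(1 - 3*11)/3 = -35*(1 - 33)/3 = -35/3*(-32) = 1120/3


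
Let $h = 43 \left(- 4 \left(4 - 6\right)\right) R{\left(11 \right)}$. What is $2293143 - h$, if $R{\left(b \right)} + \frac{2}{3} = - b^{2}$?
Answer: $\frac{7004989}{3} \approx 2.335 \cdot 10^{6}$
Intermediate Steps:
$R{\left(b \right)} = - \frac{2}{3} - b^{2}$
$h = - \frac{125560}{3}$ ($h = 43 \left(- 4 \left(4 - 6\right)\right) \left(- \frac{2}{3} - 11^{2}\right) = 43 \left(- 4 \left(4 - 6\right)\right) \left(- \frac{2}{3} - 121\right) = 43 \left(\left(-4\right) \left(-2\right)\right) \left(- \frac{2}{3} - 121\right) = 43 \cdot 8 \left(- \frac{365}{3}\right) = 344 \left(- \frac{365}{3}\right) = - \frac{125560}{3} \approx -41853.0$)
$2293143 - h = 2293143 - - \frac{125560}{3} = 2293143 + \frac{125560}{3} = \frac{7004989}{3}$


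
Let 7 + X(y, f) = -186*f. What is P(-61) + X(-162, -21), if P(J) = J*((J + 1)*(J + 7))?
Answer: -193741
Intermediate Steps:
X(y, f) = -7 - 186*f
P(J) = J*(1 + J)*(7 + J) (P(J) = J*((1 + J)*(7 + J)) = J*(1 + J)*(7 + J))
P(-61) + X(-162, -21) = -61*(7 + (-61)**2 + 8*(-61)) + (-7 - 186*(-21)) = -61*(7 + 3721 - 488) + (-7 + 3906) = -61*3240 + 3899 = -197640 + 3899 = -193741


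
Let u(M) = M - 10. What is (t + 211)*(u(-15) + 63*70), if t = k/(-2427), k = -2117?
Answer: 2254828390/2427 ≈ 9.2906e+5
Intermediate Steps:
u(M) = -10 + M
t = 2117/2427 (t = -2117/(-2427) = -2117*(-1/2427) = 2117/2427 ≈ 0.87227)
(t + 211)*(u(-15) + 63*70) = (2117/2427 + 211)*((-10 - 15) + 63*70) = 514214*(-25 + 4410)/2427 = (514214/2427)*4385 = 2254828390/2427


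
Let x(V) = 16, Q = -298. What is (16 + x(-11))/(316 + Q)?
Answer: 16/9 ≈ 1.7778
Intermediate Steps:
(16 + x(-11))/(316 + Q) = (16 + 16)/(316 - 298) = 32/18 = 32*(1/18) = 16/9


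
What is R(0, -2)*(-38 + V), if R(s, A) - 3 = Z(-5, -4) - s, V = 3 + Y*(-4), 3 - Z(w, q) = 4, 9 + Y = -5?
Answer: 42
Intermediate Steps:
Y = -14 (Y = -9 - 5 = -14)
Z(w, q) = -1 (Z(w, q) = 3 - 1*4 = 3 - 4 = -1)
V = 59 (V = 3 - 14*(-4) = 3 + 56 = 59)
R(s, A) = 2 - s (R(s, A) = 3 + (-1 - s) = 2 - s)
R(0, -2)*(-38 + V) = (2 - 1*0)*(-38 + 59) = (2 + 0)*21 = 2*21 = 42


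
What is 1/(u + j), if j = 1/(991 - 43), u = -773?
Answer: -948/732803 ≈ -0.0012937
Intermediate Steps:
j = 1/948 ≈ 0.0010549
1/(u + j) = 1/(-773 + 1/948) = 1/(-732803/948) = -948/732803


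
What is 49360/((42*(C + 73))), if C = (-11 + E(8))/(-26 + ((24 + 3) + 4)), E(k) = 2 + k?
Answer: 30850/1911 ≈ 16.143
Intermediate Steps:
C = -1/5 (C = (-11 + (2 + 8))/(-26 + ((24 + 3) + 4)) = (-11 + 10)/(-26 + (27 + 4)) = -1/(-26 + 31) = -1/5 ≈ -0.20000)
49360/((42*(C + 73))) = 49360/((42*(-1/5 + 73))) = 49360/((42*(364/5))) = 49360/(15288/5) = 49360*(5/15288) = 30850/1911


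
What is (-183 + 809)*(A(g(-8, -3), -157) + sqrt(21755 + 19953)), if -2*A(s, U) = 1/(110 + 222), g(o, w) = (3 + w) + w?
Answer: -313/332 + 1252*sqrt(10427) ≈ 1.2784e+5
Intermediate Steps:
g(o, w) = 3 + 2*w
A(s, U) = -1/664 (A(s, U) = -1/(2*(110 + 222)) = -1/2/332 = -1/2*1/332 = -1/664)
(-183 + 809)*(A(g(-8, -3), -157) + sqrt(21755 + 19953)) = (-183 + 809)*(-1/664 + sqrt(21755 + 19953)) = 626*(-1/664 + sqrt(41708)) = 626*(-1/664 + 2*sqrt(10427)) = -313/332 + 1252*sqrt(10427)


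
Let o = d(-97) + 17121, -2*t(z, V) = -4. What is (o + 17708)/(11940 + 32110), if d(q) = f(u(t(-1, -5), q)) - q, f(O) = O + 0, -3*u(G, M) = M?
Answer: 4195/5286 ≈ 0.79361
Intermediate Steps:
t(z, V) = 2 (t(z, V) = -1/2*(-4) = 2)
u(G, M) = -M/3
f(O) = O
d(q) = -4*q/3 (d(q) = -q/3 - q = -4*q/3)
o = 51751/3 (o = -4/3*(-97) + 17121 = 388/3 + 17121 = 51751/3 ≈ 17250.)
(o + 17708)/(11940 + 32110) = (51751/3 + 17708)/(11940 + 32110) = (104875/3)/44050 = (104875/3)*(1/44050) = 4195/5286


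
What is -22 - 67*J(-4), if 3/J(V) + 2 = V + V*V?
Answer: -421/10 ≈ -42.100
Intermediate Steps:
J(V) = 3/(-2 + V + V²) (J(V) = 3/(-2 + (V + V*V)) = 3/(-2 + (V + V²)) = 3/(-2 + V + V²))
-22 - 67*J(-4) = -22 - 201/(-2 - 4 + (-4)²) = -22 - 201/(-2 - 4 + 16) = -22 - 201/10 = -421/10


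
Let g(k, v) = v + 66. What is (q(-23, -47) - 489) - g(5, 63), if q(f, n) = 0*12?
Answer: -618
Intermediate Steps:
q(f, n) = 0
g(k, v) = 66 + v
(q(-23, -47) - 489) - g(5, 63) = (0 - 489) - (66 + 63) = -489 - 1*129 = -489 - 129 = -618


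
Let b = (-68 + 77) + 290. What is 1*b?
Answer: 299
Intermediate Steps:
b = 299 (b = 9 + 290 = 299)
1*b = 1*299 = 299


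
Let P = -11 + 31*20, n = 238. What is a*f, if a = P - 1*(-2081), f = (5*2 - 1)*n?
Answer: 5761980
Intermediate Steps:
P = 609 (P = -11 + 620 = 609)
f = 2142 (f = (5*2 - 1)*238 = (10 - 1)*238 = 9*238 = 2142)
a = 2690 (a = 609 - 1*(-2081) = 609 + 2081 = 2690)
a*f = 2690*2142 = 5761980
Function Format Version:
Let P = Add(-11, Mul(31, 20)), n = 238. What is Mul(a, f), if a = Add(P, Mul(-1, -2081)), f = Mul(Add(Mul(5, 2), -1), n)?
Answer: 5761980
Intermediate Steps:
P = 609 (P = Add(-11, 620) = 609)
f = 2142 (f = Mul(Add(Mul(5, 2), -1), 238) = Mul(Add(10, -1), 238) = Mul(9, 238) = 2142)
a = 2690 (a = Add(609, Mul(-1, -2081)) = Add(609, 2081) = 2690)
Mul(a, f) = Mul(2690, 2142) = 5761980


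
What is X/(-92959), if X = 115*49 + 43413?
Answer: -49048/92959 ≈ -0.52763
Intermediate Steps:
X = 49048 (X = 5635 + 43413 = 49048)
X/(-92959) = 49048/(-92959) = 49048*(-1/92959) = -49048/92959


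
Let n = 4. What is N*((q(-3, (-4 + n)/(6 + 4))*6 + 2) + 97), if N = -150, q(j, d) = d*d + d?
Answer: -14850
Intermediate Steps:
q(j, d) = d + d**2 (q(j, d) = d**2 + d = d + d**2)
N*((q(-3, (-4 + n)/(6 + 4))*6 + 2) + 97) = -150*(((((-4 + 4)/(6 + 4))*(1 + (-4 + 4)/(6 + 4)))*6 + 2) + 97) = -150*((((0/10)*(1 + 0/10))*6 + 2) + 97) = -150*((((0*(1/10))*(1 + 0*(1/10)))*6 + 2) + 97) = -150*(((0*(1 + 0))*6 + 2) + 97) = -150*(((0*1)*6 + 2) + 97) = -150*((0*6 + 2) + 97) = -150*((0 + 2) + 97) = -150*(2 + 97) = -150*99 = -14850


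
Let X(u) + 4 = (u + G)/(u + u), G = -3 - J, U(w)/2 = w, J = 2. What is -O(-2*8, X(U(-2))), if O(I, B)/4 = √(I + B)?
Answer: -I*√302 ≈ -17.378*I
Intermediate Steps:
U(w) = 2*w
G = -5 (G = -3 - 1*2 = -3 - 2 = -5)
X(u) = -4 + (-5 + u)/(2*u) (X(u) = -4 + (u - 5)/(u + u) = -4 + (-5 + u)/((2*u)) = -4 + (-5 + u)*(1/(2*u)) = -4 + (-5 + u)/(2*u))
O(I, B) = 4*√(B + I) (O(I, B) = 4*√(I + B) = 4*√(B + I))
-O(-2*8, X(U(-2))) = -4*√((-5 - 14*(-2))/(2*((2*(-2)))) - 2*8) = -4*√((½)*(-5 - 7*(-4))/(-4) - 16) = -4*√((½)*(-¼)*(-5 + 28) - 16) = -4*√((½)*(-¼)*23 - 16) = -4*√(-23/8 - 16) = -4*√(-151/8) = -4*I*√302/4 = -I*√302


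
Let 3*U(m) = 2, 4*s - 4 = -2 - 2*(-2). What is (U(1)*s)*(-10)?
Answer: -10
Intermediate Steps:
s = 3/2 (s = 1 + (-2 - 2*(-2))/4 = 1 + (-2 + 4)/4 = 1 + (¼)*2 = 1 + ½ = 3/2 ≈ 1.5000)
U(m) = ⅔ (U(m) = (⅓)*2 = ⅔)
(U(1)*s)*(-10) = ((⅔)*(3/2))*(-10) = 1*(-10) = -10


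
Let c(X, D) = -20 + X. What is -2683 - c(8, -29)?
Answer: -2671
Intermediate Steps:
-2683 - c(8, -29) = -2683 - (-20 + 8) = -2683 - 1*(-12) = -2683 + 12 = -2671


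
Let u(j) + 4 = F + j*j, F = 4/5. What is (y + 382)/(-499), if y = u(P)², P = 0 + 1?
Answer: -9671/12475 ≈ -0.77523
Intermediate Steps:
F = ⅘ (F = 4*(⅕) = ⅘ ≈ 0.80000)
P = 1
u(j) = -16/5 + j² (u(j) = -4 + (⅘ + j*j) = -4 + (⅘ + j²) = -16/5 + j²)
y = 121/25 (y = (-16/5 + 1²)² = (-16/5 + 1)² = (-11/5)² = 121/25 ≈ 4.8400)
(y + 382)/(-499) = (121/25 + 382)/(-499) = (9671/25)*(-1/499) = -9671/12475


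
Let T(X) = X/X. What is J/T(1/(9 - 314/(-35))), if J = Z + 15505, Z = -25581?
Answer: -10076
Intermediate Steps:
T(X) = 1
J = -10076 (J = -25581 + 15505 = -10076)
J/T(1/(9 - 314/(-35))) = -10076/1 = -10076*1 = -10076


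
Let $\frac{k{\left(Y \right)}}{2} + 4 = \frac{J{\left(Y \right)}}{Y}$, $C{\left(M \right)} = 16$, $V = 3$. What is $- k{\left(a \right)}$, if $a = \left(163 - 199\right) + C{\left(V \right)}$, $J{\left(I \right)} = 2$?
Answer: $\frac{41}{5} \approx 8.2$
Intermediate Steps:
$a = -20$ ($a = \left(163 - 199\right) + 16 = -36 + 16 = -20$)
$k{\left(Y \right)} = -8 + \frac{4}{Y}$ ($k{\left(Y \right)} = -8 + 2 \frac{2}{Y} = -8 + \frac{4}{Y}$)
$- k{\left(a \right)} = - (-8 + \frac{4}{-20}) = - (-8 + 4 \left(- \frac{1}{20}\right)) = - (-8 - \frac{1}{5}) = \left(-1\right) \left(- \frac{41}{5}\right) = \frac{41}{5}$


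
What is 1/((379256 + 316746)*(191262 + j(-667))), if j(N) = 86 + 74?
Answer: 1/133230094844 ≈ 7.5058e-12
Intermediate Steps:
j(N) = 160
1/((379256 + 316746)*(191262 + j(-667))) = 1/((379256 + 316746)*(191262 + 160)) = 1/(696002*191422) = 1/133230094844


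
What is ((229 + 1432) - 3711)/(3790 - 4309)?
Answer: 2050/519 ≈ 3.9499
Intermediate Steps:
((229 + 1432) - 3711)/(3790 - 4309) = (1661 - 3711)/(-519) = -2050*(-1/519) = 2050/519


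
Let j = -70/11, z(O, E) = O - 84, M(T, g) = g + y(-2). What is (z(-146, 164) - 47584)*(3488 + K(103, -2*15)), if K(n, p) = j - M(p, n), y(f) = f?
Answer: -1778059218/11 ≈ -1.6164e+8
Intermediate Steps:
M(T, g) = -2 + g (M(T, g) = g - 2 = -2 + g)
z(O, E) = -84 + O
j = -70/11 (j = -70*1/11 = -70/11 ≈ -6.3636)
K(n, p) = -48/11 - n (K(n, p) = -70/11 - (-2 + n) = -70/11 + (2 - n) = -48/11 - n)
(z(-146, 164) - 47584)*(3488 + K(103, -2*15)) = ((-84 - 146) - 47584)*(3488 + (-48/11 - 1*103)) = (-230 - 47584)*(3488 + (-48/11 - 103)) = -47814*(3488 - 1181/11) = -47814*37187/11 = -1778059218/11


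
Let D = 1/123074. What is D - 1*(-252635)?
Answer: 31092799991/123074 ≈ 2.5264e+5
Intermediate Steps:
D = 1/123074 ≈ 8.1252e-6
D - 1*(-252635) = 1/123074 - 1*(-252635) = 1/123074 + 252635 = 31092799991/123074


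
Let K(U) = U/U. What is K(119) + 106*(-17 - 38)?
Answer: -5829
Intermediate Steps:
K(U) = 1
K(119) + 106*(-17 - 38) = 1 + 106*(-17 - 38) = 1 + 106*(-55) = 1 - 5830 = -5829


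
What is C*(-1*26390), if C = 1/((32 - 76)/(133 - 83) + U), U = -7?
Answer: 659750/197 ≈ 3349.0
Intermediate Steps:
C = -25/197 (C = 1/((32 - 76)/(133 - 83) - 7) = 1/(-44/50 - 7) = 1/(-44*1/50 - 7) = 1/(-22/25 - 7) = 1/(-197/25) = -25/197 ≈ -0.12690)
C*(-1*26390) = -(-25)*26390/197 = -25/197*(-26390) = 659750/197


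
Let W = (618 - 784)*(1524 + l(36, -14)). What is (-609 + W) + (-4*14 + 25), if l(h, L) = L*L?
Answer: -286160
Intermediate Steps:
l(h, L) = L²
W = -285520 (W = (618 - 784)*(1524 + (-14)²) = -166*(1524 + 196) = -166*1720 = -285520)
(-609 + W) + (-4*14 + 25) = (-609 - 285520) + (-4*14 + 25) = -286129 + (-56 + 25) = -286129 - 31 = -286160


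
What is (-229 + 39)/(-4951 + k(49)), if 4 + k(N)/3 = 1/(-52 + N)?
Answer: 95/2482 ≈ 0.038276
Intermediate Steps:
k(N) = -12 + 3/(-52 + N)
(-229 + 39)/(-4951 + k(49)) = (-229 + 39)/(-4951 + 3*(209 - 4*49)/(-52 + 49)) = -190/(-4951 + 3*(209 - 196)/(-3)) = -190/(-4951 + 3*(-⅓)*13) = -190/(-4951 - 13) = -190/(-4964) = -190*(-1/4964) = 95/2482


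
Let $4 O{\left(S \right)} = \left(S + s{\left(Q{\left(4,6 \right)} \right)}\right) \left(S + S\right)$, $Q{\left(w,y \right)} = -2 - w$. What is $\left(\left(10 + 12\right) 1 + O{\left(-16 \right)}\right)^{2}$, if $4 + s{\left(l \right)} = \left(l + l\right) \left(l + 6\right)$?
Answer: $33124$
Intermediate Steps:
$s{\left(l \right)} = -4 + 2 l \left(6 + l\right)$ ($s{\left(l \right)} = -4 + \left(l + l\right) \left(l + 6\right) = -4 + 2 l \left(6 + l\right)$)
$O{\left(S \right)} = \frac{S \left(-4 + S\right)}{2}$ ($O{\left(S \right)} = \frac{\left(S + \left(-4 + 2 \left(-2 - 4\right)^{2} + 12 \left(-2 - 4\right)\right)\right) \left(S + S\right)}{4} = \frac{\left(S + \left(-4 + 2 \left(-2 - 4\right)^{2} + 12 \left(-2 - 4\right)\right)\right) 2 S}{4} = \frac{\left(S + \left(-4 + 2 \left(-6\right)^{2} + 12 \left(-6\right)\right)\right) 2 S}{4} = \frac{\left(S - 4\right) 2 S}{4} = \frac{\left(-4 + S\right) 2 S}{4} = \frac{2 S \left(-4 + S\right)}{4} = \frac{S \left(-4 + S\right)}{2}$)
$\left(\left(10 + 12\right) 1 + O{\left(-16 \right)}\right)^{2} = \left(\left(10 + 12\right) 1 + \frac{1}{2} \left(-16\right) \left(-4 - 16\right)\right)^{2} = \left(22 \cdot 1 + \frac{1}{2} \left(-16\right) \left(-20\right)\right)^{2} = \left(22 + 160\right)^{2} = 182^{2} = 33124$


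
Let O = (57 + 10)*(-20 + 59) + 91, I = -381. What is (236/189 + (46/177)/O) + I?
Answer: -5725187215/15076152 ≈ -379.75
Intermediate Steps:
O = 2704 (O = 67*39 + 91 = 2613 + 91 = 2704)
(236/189 + (46/177)/O) + I = (236/189 + (46/177)/2704) - 381 = (236*(1/189) + (46*(1/177))*(1/2704)) - 381 = (236/189 + (46/177)*(1/2704)) - 381 = (236/189 + 23/239304) - 381 = 18826697/15076152 - 381 = -5725187215/15076152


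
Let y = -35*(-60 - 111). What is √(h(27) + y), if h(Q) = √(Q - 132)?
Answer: √(5985 + I*√105) ≈ 77.363 + 0.0662*I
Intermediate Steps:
h(Q) = √(-132 + Q)
y = 5985 (y = -35*(-171) = 5985)
√(h(27) + y) = √(√(-132 + 27) + 5985) = √(√(-105) + 5985) = √(I*√105 + 5985) = √(5985 + I*√105)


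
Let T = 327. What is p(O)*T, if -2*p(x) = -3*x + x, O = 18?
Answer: 5886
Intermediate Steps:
p(x) = x (p(x) = -(-3*x + x)/2 = -(-1)*x = x)
p(O)*T = 18*327 = 5886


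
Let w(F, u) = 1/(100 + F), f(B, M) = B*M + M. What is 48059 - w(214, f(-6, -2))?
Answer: 15090525/314 ≈ 48059.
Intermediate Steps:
f(B, M) = M + B*M
48059 - w(214, f(-6, -2)) = 48059 - 1/(100 + 214) = 48059 - 1/314 = 15090525/314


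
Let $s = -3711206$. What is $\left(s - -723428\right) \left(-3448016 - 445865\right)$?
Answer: $11634051986418$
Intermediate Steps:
$\left(s - -723428\right) \left(-3448016 - 445865\right) = \left(-3711206 - -723428\right) \left(-3448016 - 445865\right) = \left(-3711206 + \left(-1689177 + 2412605\right)\right) \left(-3893881\right) = \left(-3711206 + 723428\right) \left(-3893881\right) = \left(-2987778\right) \left(-3893881\right) = 11634051986418$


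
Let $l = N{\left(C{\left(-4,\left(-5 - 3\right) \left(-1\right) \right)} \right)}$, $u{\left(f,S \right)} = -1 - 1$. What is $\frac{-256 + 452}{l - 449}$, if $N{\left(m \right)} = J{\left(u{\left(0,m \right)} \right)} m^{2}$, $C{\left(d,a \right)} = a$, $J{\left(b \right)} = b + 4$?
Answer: $- \frac{196}{321} \approx -0.61059$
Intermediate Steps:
$u{\left(f,S \right)} = -2$
$J{\left(b \right)} = 4 + b$
$N{\left(m \right)} = 2 m^{2}$ ($N{\left(m \right)} = \left(4 - 2\right) m^{2} = 2 m^{2}$)
$l = 128$ ($l = 2 \left(\left(-5 - 3\right) \left(-1\right)\right)^{2} = 2 \left(\left(-8\right) \left(-1\right)\right)^{2} = 2 \cdot 8^{2} = 2 \cdot 64 = 128$)
$\frac{-256 + 452}{l - 449} = \frac{-256 + 452}{128 - 449} = \frac{196}{-321} = 196 \left(- \frac{1}{321}\right) = - \frac{196}{321}$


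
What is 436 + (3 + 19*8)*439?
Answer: 68481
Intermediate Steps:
436 + (3 + 19*8)*439 = 436 + (3 + 152)*439 = 436 + 155*439 = 436 + 68045 = 68481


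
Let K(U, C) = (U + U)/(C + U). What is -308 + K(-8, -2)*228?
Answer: 284/5 ≈ 56.800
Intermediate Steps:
K(U, C) = 2*U/(C + U) (K(U, C) = (2*U)/(C + U) = 2*U/(C + U))
-308 + K(-8, -2)*228 = -308 + (2*(-8)/(-2 - 8))*228 = -308 + (2*(-8)/(-10))*228 = -308 + (2*(-8)*(-⅒))*228 = -308 + (8/5)*228 = -308 + 1824/5 = 284/5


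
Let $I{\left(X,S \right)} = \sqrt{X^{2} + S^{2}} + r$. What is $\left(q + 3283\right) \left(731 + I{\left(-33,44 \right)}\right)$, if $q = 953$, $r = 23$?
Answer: $3426924$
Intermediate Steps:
$I{\left(X,S \right)} = 23 + \sqrt{S^{2} + X^{2}}$ ($I{\left(X,S \right)} = \sqrt{X^{2} + S^{2}} + 23 = \sqrt{S^{2} + X^{2}} + 23 = 23 + \sqrt{S^{2} + X^{2}}$)
$\left(q + 3283\right) \left(731 + I{\left(-33,44 \right)}\right) = \left(953 + 3283\right) \left(731 + \left(23 + \sqrt{44^{2} + \left(-33\right)^{2}}\right)\right) = 4236 \left(731 + \left(23 + \sqrt{1936 + 1089}\right)\right) = 4236 \left(731 + \left(23 + \sqrt{3025}\right)\right) = 4236 \left(731 + \left(23 + 55\right)\right) = 4236 \left(731 + 78\right) = 4236 \cdot 809 = 3426924$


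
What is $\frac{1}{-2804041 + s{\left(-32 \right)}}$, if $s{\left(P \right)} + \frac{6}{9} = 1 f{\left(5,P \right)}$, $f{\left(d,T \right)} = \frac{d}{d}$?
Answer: $- \frac{3}{8412122} \approx -3.5663 \cdot 10^{-7}$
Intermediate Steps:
$f{\left(d,T \right)} = 1$
$s{\left(P \right)} = \frac{1}{3}$ ($s{\left(P \right)} = - \frac{2}{3} + 1 \cdot 1 = - \frac{2}{3} + 1 = \frac{1}{3}$)
$\frac{1}{-2804041 + s{\left(-32 \right)}} = \frac{1}{-2804041 + \frac{1}{3}} = \frac{1}{- \frac{8412122}{3}} = - \frac{3}{8412122}$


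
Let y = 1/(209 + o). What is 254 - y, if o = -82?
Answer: 32257/127 ≈ 253.99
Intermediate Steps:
y = 1/127 (y = 1/(209 - 82) = 1/127 ≈ 0.0078740)
254 - y = 254 - 1*1/127 = 254 - 1/127 = 32257/127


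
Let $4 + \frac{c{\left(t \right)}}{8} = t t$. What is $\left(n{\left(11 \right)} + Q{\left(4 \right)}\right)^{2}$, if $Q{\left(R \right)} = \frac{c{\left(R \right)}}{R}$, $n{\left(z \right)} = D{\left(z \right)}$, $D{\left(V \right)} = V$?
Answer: $1225$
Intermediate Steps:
$n{\left(z \right)} = z$
$c{\left(t \right)} = -32 + 8 t^{2}$ ($c{\left(t \right)} = -32 + 8 t t = -32 + 8 t^{2}$)
$Q{\left(R \right)} = \frac{-32 + 8 R^{2}}{R}$
$\left(n{\left(11 \right)} + Q{\left(4 \right)}\right)^{2} = \left(11 + \left(- \frac{32}{4} + 8 \cdot 4\right)\right)^{2} = \left(11 + \left(\left(-32\right) \frac{1}{4} + 32\right)\right)^{2} = \left(11 + \left(-8 + 32\right)\right)^{2} = \left(11 + 24\right)^{2} = 35^{2} = 1225$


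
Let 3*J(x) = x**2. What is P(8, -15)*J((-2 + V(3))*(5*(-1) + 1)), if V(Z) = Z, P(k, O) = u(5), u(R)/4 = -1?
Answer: -64/3 ≈ -21.333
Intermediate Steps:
u(R) = -4 (u(R) = 4*(-1) = -4)
P(k, O) = -4
J(x) = x**2/3
P(8, -15)*J((-2 + V(3))*(5*(-1) + 1)) = -4*((-2 + 3)*(5*(-1) + 1))**2/3 = -4*(1*(-5 + 1))**2/3 = -4*(1*(-4))**2/3 = -4*(-4)**2/3 = -4*16/3 = -64/3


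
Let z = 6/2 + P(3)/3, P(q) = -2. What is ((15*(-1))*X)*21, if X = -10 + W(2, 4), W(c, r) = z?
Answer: 2415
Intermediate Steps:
z = 7/3 (z = 6/2 - 2/3 = 6*(½) - 2*⅓ = 3 - ⅔ = 7/3 ≈ 2.3333)
W(c, r) = 7/3
X = -23/3 (X = -10 + 7/3 = -23/3 ≈ -7.6667)
((15*(-1))*X)*21 = ((15*(-1))*(-23/3))*21 = -15*(-23/3)*21 = 115*21 = 2415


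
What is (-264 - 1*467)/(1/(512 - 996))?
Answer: 353804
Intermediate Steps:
(-264 - 1*467)/(1/(512 - 996)) = (-264 - 467)/(1/(-484)) = -731/(-1/484) = -731*(-484) = 353804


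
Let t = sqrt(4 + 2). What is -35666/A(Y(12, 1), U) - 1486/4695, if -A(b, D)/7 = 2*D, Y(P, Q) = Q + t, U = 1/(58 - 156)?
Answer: -1172164576/4695 ≈ -2.4966e+5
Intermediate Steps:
t = sqrt(6) ≈ 2.4495
U = -1/98 (U = 1/(-98) = -1/98 ≈ -0.010204)
Y(P, Q) = Q + sqrt(6)
A(b, D) = -14*D
-35666/A(Y(12, 1), U) - 1486/4695 = -35666/((-14*(-1/98))) - 1486/4695 = -35666/1/7 - 1486*1/4695 = -35666*7 - 1486/4695 = -249662 - 1486/4695 = -1172164576/4695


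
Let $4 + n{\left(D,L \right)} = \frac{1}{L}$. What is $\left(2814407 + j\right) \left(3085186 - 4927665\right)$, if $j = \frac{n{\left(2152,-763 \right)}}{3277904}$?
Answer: $- \frac{12969111292088943836269}{2501040752} \approx -5.1855 \cdot 10^{12}$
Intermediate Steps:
$n{\left(D,L \right)} = -4 + \frac{1}{L}$
$j = - \frac{3053}{2501040752}$ ($j = \frac{-4 + \frac{1}{-763}}{3277904} = \left(-4 - \frac{1}{763}\right) \frac{1}{3277904} = \left(- \frac{3053}{763}\right) \frac{1}{3277904} = - \frac{3053}{2501040752} \approx -1.2207 \cdot 10^{-6}$)
$\left(2814407 + j\right) \left(3085186 - 4927665\right) = \left(2814407 - \frac{3053}{2501040752}\right) \left(3085186 - 4927665\right) = \frac{7038946599711011}{2501040752} \left(-1842479\right) = - \frac{12969111292088943836269}{2501040752}$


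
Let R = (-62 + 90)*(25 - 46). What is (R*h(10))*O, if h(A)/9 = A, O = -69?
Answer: 3651480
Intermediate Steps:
h(A) = 9*A
R = -588 (R = 28*(-21) = -588)
(R*h(10))*O = -5292*10*(-69) = -588*90*(-69) = -52920*(-69) = 3651480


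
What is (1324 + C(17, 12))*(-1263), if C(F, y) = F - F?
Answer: -1672212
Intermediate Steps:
C(F, y) = 0
(1324 + C(17, 12))*(-1263) = (1324 + 0)*(-1263) = 1324*(-1263) = -1672212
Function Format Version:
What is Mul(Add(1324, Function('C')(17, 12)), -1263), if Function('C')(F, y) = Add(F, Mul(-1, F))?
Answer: -1672212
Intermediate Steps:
Function('C')(F, y) = 0
Mul(Add(1324, Function('C')(17, 12)), -1263) = Mul(Add(1324, 0), -1263) = Mul(1324, -1263) = -1672212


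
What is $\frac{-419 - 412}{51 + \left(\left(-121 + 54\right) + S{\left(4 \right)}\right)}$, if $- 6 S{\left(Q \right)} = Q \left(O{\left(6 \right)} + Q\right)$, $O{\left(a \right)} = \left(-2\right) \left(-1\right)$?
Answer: $\frac{831}{20} \approx 41.55$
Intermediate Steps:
$O{\left(a \right)} = 2$
$S{\left(Q \right)} = - \frac{Q \left(2 + Q\right)}{6}$
$\frac{-419 - 412}{51 + \left(\left(-121 + 54\right) + S{\left(4 \right)}\right)} = \frac{-419 - 412}{51 - \left(67 + \frac{2 \left(2 + 4\right)}{3}\right)} = - \frac{831}{51 - \left(67 + \frac{2}{3} \cdot 6\right)} = - \frac{831}{51 - 71} = - \frac{831}{-20} = \left(-831\right) \left(- \frac{1}{20}\right) = \frac{831}{20}$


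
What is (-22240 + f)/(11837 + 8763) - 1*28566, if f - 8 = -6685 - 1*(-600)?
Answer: -588487917/20600 ≈ -28567.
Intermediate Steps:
f = -6077 (f = 8 + (-6685 - 1*(-600)) = 8 + (-6685 + 600) = 8 - 6085 = -6077)
(-22240 + f)/(11837 + 8763) - 1*28566 = (-22240 - 6077)/(11837 + 8763) - 1*28566 = -28317/20600 - 28566 = -588487917/20600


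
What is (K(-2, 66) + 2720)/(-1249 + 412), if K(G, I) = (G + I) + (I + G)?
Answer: -2848/837 ≈ -3.4026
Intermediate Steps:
K(G, I) = 2*G + 2*I (K(G, I) = (G + I) + (G + I) = 2*G + 2*I)
(K(-2, 66) + 2720)/(-1249 + 412) = ((2*(-2) + 2*66) + 2720)/(-1249 + 412) = ((-4 + 132) + 2720)/(-837) = (128 + 2720)*(-1/837) = 2848*(-1/837) = -2848/837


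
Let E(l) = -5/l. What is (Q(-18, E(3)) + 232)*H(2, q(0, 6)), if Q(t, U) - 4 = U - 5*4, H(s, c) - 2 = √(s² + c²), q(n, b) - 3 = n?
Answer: 1286/3 + 643*√13/3 ≈ 1201.5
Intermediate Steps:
q(n, b) = 3 + n
H(s, c) = 2 + √(c² + s²) (H(s, c) = 2 + √(s² + c²) = 2 + √(c² + s²))
Q(t, U) = -16 + U (Q(t, U) = 4 + (U - 5*4) = 4 + (U - 20) = 4 + (-20 + U) = -16 + U)
(Q(-18, E(3)) + 232)*H(2, q(0, 6)) = ((-16 - 5/3) + 232)*(2 + √((3 + 0)² + 2²)) = ((-16 - 5*⅓) + 232)*(2 + √(3² + 4)) = ((-16 - 5/3) + 232)*(2 + √(9 + 4)) = (-53/3 + 232)*(2 + √13) = 643*(2 + √13)/3 = 1286/3 + 643*√13/3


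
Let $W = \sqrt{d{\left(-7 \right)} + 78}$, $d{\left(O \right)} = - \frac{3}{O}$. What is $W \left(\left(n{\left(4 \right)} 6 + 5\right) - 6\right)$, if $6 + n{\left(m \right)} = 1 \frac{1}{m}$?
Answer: $- \frac{213 \sqrt{427}}{14} \approx -314.39$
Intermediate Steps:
$n{\left(m \right)} = -6 + \frac{1}{m}$ ($n{\left(m \right)} = -6 + 1 \frac{1}{m} = -6 + \frac{1}{m}$)
$W = \frac{3 \sqrt{427}}{7}$ ($W = \sqrt{- \frac{3}{-7} + 78} = \sqrt{\left(-3\right) \left(- \frac{1}{7}\right) + 78} = \sqrt{\frac{3}{7} + 78} = \sqrt{\frac{549}{7}} = \frac{3 \sqrt{427}}{7} \approx 8.856$)
$W \left(\left(n{\left(4 \right)} 6 + 5\right) - 6\right) = \frac{3 \sqrt{427}}{7} \left(\left(\left(-6 + \frac{1}{4}\right) 6 + 5\right) - 6\right) = \frac{3 \sqrt{427}}{7} \left(\left(\left(- \frac{23}{4}\right) 6 + 5\right) - 6\right) = \frac{3 \sqrt{427}}{7} \left(\left(- \frac{69}{2} + 5\right) - 6\right) = \frac{3 \sqrt{427}}{7} \left(- \frac{59}{2} - 6\right) = \frac{3 \sqrt{427}}{7} \left(- \frac{71}{2}\right) = - \frac{213 \sqrt{427}}{14}$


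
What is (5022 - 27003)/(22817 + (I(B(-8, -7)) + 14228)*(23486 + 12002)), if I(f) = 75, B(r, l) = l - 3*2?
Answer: -21981/507607681 ≈ -4.3303e-5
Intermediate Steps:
B(r, l) = -6 + l (B(r, l) = l - 6 = -6 + l)
(5022 - 27003)/(22817 + (I(B(-8, -7)) + 14228)*(23486 + 12002)) = (5022 - 27003)/(22817 + (75 + 14228)*(23486 + 12002)) = -21981/(22817 + 14303*35488) = -21981/(22817 + 507584864) = -21981/507607681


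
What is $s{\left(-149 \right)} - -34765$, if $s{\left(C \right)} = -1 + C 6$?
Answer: $33870$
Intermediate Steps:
$s{\left(C \right)} = -1 + 6 C$
$s{\left(-149 \right)} - -34765 = \left(-1 + 6 \left(-149\right)\right) - -34765 = \left(-1 - 894\right) + 34765 = -895 + 34765 = 33870$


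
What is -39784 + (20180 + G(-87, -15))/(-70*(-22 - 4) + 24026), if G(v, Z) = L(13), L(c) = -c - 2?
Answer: -1028237099/25846 ≈ -39783.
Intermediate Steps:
L(c) = -2 - c
G(v, Z) = -15 (G(v, Z) = -2 - 1*13 = -2 - 13 = -15)
-39784 + (20180 + G(-87, -15))/(-70*(-22 - 4) + 24026) = -39784 + (20180 - 15)/(-70*(-22 - 4) + 24026) = -39784 + 20165/(-70*(-26) + 24026) = -39784 + 20165/(1820 + 24026) = -39784 + 20165/25846 = -1028237099/25846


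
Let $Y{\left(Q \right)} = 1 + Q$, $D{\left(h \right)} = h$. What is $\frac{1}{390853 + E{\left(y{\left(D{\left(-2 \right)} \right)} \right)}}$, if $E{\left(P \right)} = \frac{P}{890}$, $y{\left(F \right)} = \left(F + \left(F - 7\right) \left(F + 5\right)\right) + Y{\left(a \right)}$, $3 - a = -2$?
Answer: $\frac{890}{347859147} \approx 2.5585 \cdot 10^{-6}$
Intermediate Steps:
$a = 5$ ($a = 3 - -2 = 3 + 2 = 5$)
$y{\left(F \right)} = 6 + F + \left(-7 + F\right) \left(5 + F\right)$ ($y{\left(F \right)} = \left(F + \left(F - 7\right) \left(F + 5\right)\right) + \left(1 + 5\right) = \left(F + \left(-7 + F\right) \left(5 + F\right)\right) + 6 = 6 + F + \left(-7 + F\right) \left(5 + F\right)$)
$E{\left(P \right)} = \frac{P}{890}$ ($E{\left(P \right)} = P \frac{1}{890} = \frac{P}{890}$)
$\frac{1}{390853 + E{\left(y{\left(D{\left(-2 \right)} \right)} \right)}} = \frac{1}{390853 + \frac{-29 + \left(-2\right)^{2} - -2}{890}} = \frac{1}{390853 + \frac{-29 + 4 + 2}{890}} = \frac{1}{390853 + \frac{1}{890} \left(-23\right)} = \frac{1}{390853 - \frac{23}{890}} = \frac{1}{\frac{347859147}{890}} = \frac{890}{347859147}$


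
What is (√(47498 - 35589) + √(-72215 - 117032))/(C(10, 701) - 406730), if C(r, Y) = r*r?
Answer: -√11909/406630 - I*√189247/406630 ≈ -0.00026837 - 0.0010698*I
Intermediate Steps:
C(r, Y) = r²
(√(47498 - 35589) + √(-72215 - 117032))/(C(10, 701) - 406730) = (√(47498 - 35589) + √(-72215 - 117032))/(10² - 406730) = (√11909 + √(-189247))/(100 - 406730) = (√11909 + I*√189247)/(-406630) = (√11909 + I*√189247)*(-1/406630) = -√11909/406630 - I*√189247/406630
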